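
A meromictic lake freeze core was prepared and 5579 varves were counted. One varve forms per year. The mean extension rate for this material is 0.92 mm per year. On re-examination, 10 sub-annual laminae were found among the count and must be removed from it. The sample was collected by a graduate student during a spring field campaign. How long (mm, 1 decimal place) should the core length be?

5123.5 mm

Adjusted count: 5579 − 10 = 5569 varves.
Predicted length = 0.92 mm/year × 5569 years = 5123.5 mm.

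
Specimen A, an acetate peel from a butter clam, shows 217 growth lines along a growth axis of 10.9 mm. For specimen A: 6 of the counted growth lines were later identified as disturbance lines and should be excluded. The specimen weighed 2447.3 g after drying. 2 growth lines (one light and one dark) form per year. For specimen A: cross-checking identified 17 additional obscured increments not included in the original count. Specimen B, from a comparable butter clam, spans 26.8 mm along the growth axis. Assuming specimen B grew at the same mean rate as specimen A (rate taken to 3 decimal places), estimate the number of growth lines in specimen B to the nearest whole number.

558 growth lines

Specimen A: correcting the raw count gives 217 − 6 + 17 = 228 true growth lines.
Specimen A: with 2 growth lines per year, 228 / 2 = 114 years.
A: 10.9 mm over 114 years gives 10.9 / 114 ≈ 0.096 mm per year.
Specimen B: 26.8 mm / 0.096 mm per year = 279.17 years; at 2 growth lines per year that is 279.17 × 2 ≈ 558 growth lines.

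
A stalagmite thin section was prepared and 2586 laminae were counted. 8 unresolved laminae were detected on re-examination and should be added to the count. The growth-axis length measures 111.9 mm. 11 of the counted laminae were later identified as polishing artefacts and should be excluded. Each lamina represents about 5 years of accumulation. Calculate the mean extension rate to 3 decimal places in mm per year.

0.009 mm per year

True lamina count = 2586 − 11 + 8 = 2583.
At 5 years per lamina, 2583 × 5 = 12915 years.
111.9 mm over 12915 years gives 111.9 / 12915 ≈ 0.009 mm per year.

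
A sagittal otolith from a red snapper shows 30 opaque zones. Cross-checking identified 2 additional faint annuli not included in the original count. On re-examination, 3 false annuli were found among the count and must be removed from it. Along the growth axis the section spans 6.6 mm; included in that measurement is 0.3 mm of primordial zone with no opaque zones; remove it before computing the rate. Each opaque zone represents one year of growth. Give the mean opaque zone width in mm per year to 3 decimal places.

0.217 mm per year

True opaque zone count = 30 − 3 + 2 = 29.
Net length = 6.6 − 0.3 = 6.3 mm.
Mean rate = 6.3 mm / 29 years ≈ 0.217 mm per year.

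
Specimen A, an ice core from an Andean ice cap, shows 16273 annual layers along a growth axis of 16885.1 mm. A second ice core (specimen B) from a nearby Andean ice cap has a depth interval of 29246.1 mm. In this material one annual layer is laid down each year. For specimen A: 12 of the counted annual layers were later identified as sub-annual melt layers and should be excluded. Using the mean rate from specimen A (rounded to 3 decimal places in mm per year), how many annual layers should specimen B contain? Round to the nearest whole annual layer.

Specimen A: after corrections the count is 16273 − 12 = 16261 annual layers.
A: 16885.1 mm over 16261 years gives 16885.1 / 16261 ≈ 1.038 mm/year.
Specimen B: 29246.1 mm / 1.038 mm per year = 28175.43 years ≈ 28175 annual layers.

28175 annual layers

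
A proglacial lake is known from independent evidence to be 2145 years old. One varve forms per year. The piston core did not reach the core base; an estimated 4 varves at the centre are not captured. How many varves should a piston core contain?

2141 varves

At one varve per year, 2145 years correspond to 2145 varves.
2145 − 4 missed = 2141 varves expected in the prepared section.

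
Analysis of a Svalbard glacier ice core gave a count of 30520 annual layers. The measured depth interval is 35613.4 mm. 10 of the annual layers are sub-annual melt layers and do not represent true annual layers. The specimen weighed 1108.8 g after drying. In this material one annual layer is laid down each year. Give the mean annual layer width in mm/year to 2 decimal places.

1.17 mm/year

True annual layer count = 30520 − 10 = 30510.
Mean rate = 35613.4 mm / 30510 years ≈ 1.17 mm/year.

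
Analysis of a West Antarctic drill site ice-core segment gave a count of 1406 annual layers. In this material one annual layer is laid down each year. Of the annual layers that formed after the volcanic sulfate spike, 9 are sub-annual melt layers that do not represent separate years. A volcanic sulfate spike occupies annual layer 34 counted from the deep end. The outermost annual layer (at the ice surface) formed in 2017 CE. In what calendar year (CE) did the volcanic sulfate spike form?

654 CE

The volcanic sulfate spike sits at annual layer 34 from the deep end, so 1406 − 34 = 1372 annual layers formed after it.
Excluding 9 false annual layers: 1372 − 9 = 1363.
Counting back 1363 years from 2017 CE places the volcanic sulfate spike in 2017 − 1363 = 654 CE.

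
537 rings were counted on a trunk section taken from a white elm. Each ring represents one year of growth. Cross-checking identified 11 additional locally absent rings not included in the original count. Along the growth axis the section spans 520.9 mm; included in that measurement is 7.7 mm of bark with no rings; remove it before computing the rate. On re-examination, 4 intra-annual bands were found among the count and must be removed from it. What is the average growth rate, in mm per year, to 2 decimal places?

0.94 mm per year

Adjusted count: 537 − 4 + 11 = 544 rings.
The growth record spans 520.9 − 7.7 = 513.2 mm.
Mean rate = 513.2 mm / 544 years ≈ 0.94 mm per year.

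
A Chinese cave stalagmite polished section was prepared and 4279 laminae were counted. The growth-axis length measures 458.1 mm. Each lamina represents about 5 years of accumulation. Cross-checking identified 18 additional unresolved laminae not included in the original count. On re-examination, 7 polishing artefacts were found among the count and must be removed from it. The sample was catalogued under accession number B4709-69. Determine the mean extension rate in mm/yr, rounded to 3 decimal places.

0.021 mm/yr

Adjusted count: 4279 − 7 + 18 = 4290 laminae.
4290 laminae at 5 years each span 4290 × 5 = 21450 years.
458.1 mm over 21450 years gives 458.1 / 21450 ≈ 0.021 mm/yr.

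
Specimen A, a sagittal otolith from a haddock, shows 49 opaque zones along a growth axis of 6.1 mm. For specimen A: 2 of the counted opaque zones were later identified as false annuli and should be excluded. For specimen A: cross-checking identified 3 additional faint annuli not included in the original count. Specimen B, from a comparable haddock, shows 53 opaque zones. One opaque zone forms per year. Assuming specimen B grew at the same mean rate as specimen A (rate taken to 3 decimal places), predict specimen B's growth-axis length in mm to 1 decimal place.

Specimen A: correcting the raw count gives 49 − 2 + 3 = 50 true opaque zones.
A: Mean rate = 6.1 mm / 50 years ≈ 0.122 mm/year.
B's length ≈ 0.122 × 53 = 6.5 mm.

6.5 mm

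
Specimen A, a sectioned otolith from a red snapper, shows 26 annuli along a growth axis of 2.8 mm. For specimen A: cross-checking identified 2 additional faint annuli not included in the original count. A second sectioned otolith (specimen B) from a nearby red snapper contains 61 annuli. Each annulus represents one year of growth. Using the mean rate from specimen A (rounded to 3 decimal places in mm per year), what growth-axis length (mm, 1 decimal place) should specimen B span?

Specimen A: true annulus count = 26 + 2 = 28.
A: 2.8 mm over 28 years gives 2.8 / 28 ≈ 0.100 mm per year.
For B, 0.100 mm/year × 61 years = 6.1 mm.

6.1 mm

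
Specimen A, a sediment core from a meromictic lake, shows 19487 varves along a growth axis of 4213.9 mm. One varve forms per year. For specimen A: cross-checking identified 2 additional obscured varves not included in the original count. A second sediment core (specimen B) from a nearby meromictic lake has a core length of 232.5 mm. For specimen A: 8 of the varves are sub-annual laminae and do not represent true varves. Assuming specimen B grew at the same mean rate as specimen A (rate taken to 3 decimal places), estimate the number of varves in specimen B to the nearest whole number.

Specimen A: correcting the raw count gives 19487 − 8 + 2 = 19481 true varves.
A: Extension rate ≈ 4213.9 / 19481 = 0.216 mm/yr.
B spans 232.5 / 0.216 = 1076.39 years ≈ 1076 varves.

1076 varves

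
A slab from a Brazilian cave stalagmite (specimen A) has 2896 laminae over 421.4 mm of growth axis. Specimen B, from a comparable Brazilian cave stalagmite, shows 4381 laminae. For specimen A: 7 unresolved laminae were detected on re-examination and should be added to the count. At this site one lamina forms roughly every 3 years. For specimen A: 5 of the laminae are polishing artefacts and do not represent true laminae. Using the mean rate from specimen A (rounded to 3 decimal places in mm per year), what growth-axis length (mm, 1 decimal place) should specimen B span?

Specimen A: after corrections the count is 2896 − 5 + 7 = 2898 laminae.
Specimen A: 2898 laminae at 3 years each span 2898 × 3 = 8694 years.
A: 421.4 mm over 8694 years gives 421.4 / 8694 ≈ 0.048 mm/yr.
Specimen B: 4381 laminae at 3 years each span 4381 × 3 = 13143 years. Length of B = 0.048 × 13143 = 630.9 mm.

630.9 mm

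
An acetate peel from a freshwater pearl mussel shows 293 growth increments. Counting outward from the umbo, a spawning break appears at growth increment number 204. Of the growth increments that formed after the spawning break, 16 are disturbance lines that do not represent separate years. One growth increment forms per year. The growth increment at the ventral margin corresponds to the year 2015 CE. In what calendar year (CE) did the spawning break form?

293 − 204 = 89 growth increments lie beyond the spawning break toward the ventral margin.
89 − 16 false = 73 true growth increments after the spawning break.
Counting back 73 years from 2015 CE places the spawning break in 2015 − 73 = 1942 CE.

1942 CE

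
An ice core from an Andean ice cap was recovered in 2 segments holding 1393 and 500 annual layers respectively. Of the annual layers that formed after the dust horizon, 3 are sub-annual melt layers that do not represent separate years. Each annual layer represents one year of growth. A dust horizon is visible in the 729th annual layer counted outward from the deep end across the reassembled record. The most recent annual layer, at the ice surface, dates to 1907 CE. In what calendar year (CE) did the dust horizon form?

Total annual layers = 1393 + 500 = 1893.
Between annual layer 729 and the ice surface there are 1893 − 729 = 1164 annual layers.
Excluding 3 false annual layers: 1164 − 3 = 1161.
Counting back 1161 years from 1907 CE places the dust horizon in 1907 − 1161 = 746 CE.

746 CE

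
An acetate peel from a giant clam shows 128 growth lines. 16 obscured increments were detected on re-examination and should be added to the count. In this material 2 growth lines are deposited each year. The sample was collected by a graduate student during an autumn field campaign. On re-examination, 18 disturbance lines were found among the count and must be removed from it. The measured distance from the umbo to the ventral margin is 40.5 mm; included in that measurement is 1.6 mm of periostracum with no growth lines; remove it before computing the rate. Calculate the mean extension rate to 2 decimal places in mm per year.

Correcting the raw count gives 128 − 18 + 16 = 126 true growth lines.
126 growth lines at 2 per year is 126 / 2 = 63 years.
Net length = 40.5 − 1.6 = 38.9 mm.
38.9 mm over 63 years gives 38.9 / 63 ≈ 0.62 mm per year.

0.62 mm per year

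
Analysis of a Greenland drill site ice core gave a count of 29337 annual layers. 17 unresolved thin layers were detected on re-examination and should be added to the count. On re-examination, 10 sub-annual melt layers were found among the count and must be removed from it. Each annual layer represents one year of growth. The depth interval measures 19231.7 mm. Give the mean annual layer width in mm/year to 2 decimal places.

0.66 mm/year

Adjusted count: 29337 − 10 + 17 = 29344 annual layers.
Mean rate = 19231.7 mm / 29344 years ≈ 0.66 mm/year.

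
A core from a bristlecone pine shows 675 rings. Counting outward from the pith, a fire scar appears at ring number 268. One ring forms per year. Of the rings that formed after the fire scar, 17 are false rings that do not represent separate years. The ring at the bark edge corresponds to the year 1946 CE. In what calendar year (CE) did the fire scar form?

1556 CE

The fire scar sits at ring 268 from the pith, so 675 − 268 = 407 rings formed after it.
Removing the 17 false rings leaves 407 − 17 = 390 true rings beyond the fire scar.
The ring at the bark edge is 1946 CE, so the fire scar dates to 1946 − 390 = 1556 CE.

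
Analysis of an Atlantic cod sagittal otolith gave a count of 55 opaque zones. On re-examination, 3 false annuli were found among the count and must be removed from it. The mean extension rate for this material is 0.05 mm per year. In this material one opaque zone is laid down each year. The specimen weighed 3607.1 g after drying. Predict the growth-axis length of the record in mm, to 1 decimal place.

2.6 mm

Correcting the raw count gives 55 − 3 = 52 true opaque zones.
Length ≈ 0.05 × 52 = 2.6 mm.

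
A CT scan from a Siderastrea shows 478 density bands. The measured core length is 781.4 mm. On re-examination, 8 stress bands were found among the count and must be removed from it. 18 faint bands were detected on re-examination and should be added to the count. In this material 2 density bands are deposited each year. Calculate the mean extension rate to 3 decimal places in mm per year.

3.202 mm per year

True density band count = 478 − 8 + 18 = 488.
With 2 density bands per year, 488 / 2 = 244 years.
781.4 mm over 244 years gives 781.4 / 244 ≈ 3.202 mm per year.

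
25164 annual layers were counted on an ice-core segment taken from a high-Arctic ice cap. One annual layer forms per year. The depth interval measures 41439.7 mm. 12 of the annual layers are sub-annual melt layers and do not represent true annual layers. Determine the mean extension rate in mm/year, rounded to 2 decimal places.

After corrections the count is 25164 − 12 = 25152 annual layers.
41439.7 mm over 25152 years gives 41439.7 / 25152 ≈ 1.65 mm/year.

1.65 mm/year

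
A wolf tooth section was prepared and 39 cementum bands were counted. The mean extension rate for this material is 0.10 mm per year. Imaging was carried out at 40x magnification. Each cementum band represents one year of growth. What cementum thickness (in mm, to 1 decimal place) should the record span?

The record spans 39 years at 0.10 mm per year.
Predicted length = 0.10 mm/year × 39 years = 3.9 mm.

3.9 mm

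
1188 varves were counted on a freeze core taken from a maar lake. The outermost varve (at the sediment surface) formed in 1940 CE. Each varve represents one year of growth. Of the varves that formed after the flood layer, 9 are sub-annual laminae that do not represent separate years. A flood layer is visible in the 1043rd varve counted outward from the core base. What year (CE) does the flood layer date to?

1188 − 1043 = 145 varves lie beyond the flood layer toward the sediment surface.
145 − 9 false = 136 true varves after the flood layer.
1940 − 136 = 1804 CE.

1804 CE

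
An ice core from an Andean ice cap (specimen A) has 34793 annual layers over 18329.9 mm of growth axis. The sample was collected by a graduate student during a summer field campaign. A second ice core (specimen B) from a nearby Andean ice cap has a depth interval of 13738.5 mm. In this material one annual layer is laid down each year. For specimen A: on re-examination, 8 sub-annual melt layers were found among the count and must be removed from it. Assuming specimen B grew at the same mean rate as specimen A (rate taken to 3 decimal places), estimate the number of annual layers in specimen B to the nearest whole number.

26069 annual layers

Specimen A: true annual layer count = 34793 − 8 = 34785.
A: Mean rate = 18329.9 mm / 34785 years ≈ 0.527 mm/year.
B spans 13738.5 / 0.527 = 26069.26 years ≈ 26069 annual layers.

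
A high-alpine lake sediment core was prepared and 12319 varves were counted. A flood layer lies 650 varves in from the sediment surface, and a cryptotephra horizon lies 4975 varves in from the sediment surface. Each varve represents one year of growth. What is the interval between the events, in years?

Separation: 4975 − 650 = 4325 varves.
At one varve per year, 4325 years elapsed between them.

4325 years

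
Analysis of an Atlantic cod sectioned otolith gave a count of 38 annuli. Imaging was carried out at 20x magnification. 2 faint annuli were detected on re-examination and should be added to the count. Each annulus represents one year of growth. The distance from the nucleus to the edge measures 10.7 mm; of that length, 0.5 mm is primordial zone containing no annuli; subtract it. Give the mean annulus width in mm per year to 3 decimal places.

After corrections the count is 38 + 2 = 40 annuli.
Removing the 0.5 mm offcut leaves 10.7 − 0.5 = 10.2 mm.
Mean rate = 10.2 mm / 40 years ≈ 0.255 mm per year.

0.255 mm per year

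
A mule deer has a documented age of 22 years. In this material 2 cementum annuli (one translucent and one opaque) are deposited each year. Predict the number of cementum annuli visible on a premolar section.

44 cementum annuli

Expected cementum annuli: 22 × 2 = 44.
So 44 cementum annuli should be present.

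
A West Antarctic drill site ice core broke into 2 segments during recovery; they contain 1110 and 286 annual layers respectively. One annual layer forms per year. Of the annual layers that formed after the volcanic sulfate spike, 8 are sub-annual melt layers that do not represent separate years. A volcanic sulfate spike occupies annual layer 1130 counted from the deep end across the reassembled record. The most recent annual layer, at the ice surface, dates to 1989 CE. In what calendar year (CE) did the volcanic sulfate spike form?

Total annual layers = 1110 + 286 = 1396.
The volcanic sulfate spike sits at annual layer 1130 from the deep end, so 1396 − 1130 = 266 annual layers formed after it.
266 − 8 false = 258 true annual layers after the volcanic sulfate spike.
1989 − 258 = 1731 CE.

1731 CE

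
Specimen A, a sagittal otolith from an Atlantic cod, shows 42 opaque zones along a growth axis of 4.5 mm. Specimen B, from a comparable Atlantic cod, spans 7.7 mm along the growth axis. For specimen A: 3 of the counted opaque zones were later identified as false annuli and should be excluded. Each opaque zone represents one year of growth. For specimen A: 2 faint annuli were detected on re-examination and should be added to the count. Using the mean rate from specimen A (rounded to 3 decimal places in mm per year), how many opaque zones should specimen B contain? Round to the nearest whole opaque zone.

Specimen A: true opaque zone count = 42 − 3 + 2 = 41.
A: 4.5 mm over 41 years gives 4.5 / 41 ≈ 0.110 mm/year.
Specimen B: 7.7 mm / 0.110 mm per year = 70.00 years ≈ 70 opaque zones.

70 opaque zones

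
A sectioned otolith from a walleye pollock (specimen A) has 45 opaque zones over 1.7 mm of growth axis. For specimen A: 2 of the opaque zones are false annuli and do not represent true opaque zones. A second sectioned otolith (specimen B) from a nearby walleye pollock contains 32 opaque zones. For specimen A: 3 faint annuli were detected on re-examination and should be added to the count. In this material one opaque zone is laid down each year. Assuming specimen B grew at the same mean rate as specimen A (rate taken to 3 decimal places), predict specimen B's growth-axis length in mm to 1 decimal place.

1.2 mm

Specimen A: adjusted count: 45 − 2 + 3 = 46 opaque zones.
A: Extension rate ≈ 1.7 / 46 = 0.037 mm/year.
Length of B = 0.037 × 32 = 1.2 mm.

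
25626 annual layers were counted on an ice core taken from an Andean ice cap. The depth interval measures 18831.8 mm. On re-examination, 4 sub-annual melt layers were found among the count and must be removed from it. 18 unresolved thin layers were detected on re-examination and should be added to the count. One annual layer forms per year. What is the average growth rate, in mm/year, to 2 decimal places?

Adjusted count: 25626 − 4 + 18 = 25640 annual layers.
Extension rate ≈ 18831.8 / 25640 = 0.73 mm/year.

0.73 mm/year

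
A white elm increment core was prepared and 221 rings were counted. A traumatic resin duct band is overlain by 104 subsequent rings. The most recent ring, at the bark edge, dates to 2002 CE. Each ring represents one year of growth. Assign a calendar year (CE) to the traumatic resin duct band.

1898 CE

104 rings formed after the traumatic resin duct band.
The ring at the bark edge is 2002 CE, so the traumatic resin duct band dates to 2002 − 104 = 1898 CE.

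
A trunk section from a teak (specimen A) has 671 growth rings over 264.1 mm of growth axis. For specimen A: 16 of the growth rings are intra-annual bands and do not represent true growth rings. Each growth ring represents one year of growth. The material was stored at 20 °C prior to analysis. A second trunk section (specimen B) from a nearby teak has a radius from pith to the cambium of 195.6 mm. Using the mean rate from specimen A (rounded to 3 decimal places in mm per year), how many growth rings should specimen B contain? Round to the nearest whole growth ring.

Specimen A: adjusted count: 671 − 16 = 655 growth rings.
A: Extension rate ≈ 264.1 / 655 = 0.403 mm per year.
B spans 195.6 / 0.403 = 485.36 years ≈ 485 growth rings.

485 growth rings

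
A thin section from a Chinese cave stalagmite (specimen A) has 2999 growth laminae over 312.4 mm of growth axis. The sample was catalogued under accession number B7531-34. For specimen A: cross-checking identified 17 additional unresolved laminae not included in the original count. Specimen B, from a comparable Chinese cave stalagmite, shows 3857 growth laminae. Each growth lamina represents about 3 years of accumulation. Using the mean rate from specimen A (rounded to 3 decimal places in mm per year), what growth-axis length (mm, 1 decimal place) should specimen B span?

405.0 mm

Specimen A: correcting the raw count gives 2999 + 17 = 3016 true growth laminae.
Specimen A: multiplying by 3 years per growth lamina: 3016 × 3 = 9048 years.
A: 312.4 mm over 9048 years gives 312.4 / 9048 ≈ 0.035 mm/yr.
Specimen B: at 3 years per growth lamina, 3857 × 3 = 11571 years. Length of B = 0.035 × 11571 = 405.0 mm.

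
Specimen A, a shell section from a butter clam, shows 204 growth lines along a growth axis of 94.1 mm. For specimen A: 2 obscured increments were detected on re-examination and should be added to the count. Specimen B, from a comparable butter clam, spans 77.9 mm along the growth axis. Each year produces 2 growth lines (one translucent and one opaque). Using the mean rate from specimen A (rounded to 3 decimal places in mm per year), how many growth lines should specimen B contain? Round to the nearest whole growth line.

170 growth lines

Specimen A: correcting the raw count gives 204 + 2 = 206 true growth lines.
Specimen A: with 2 growth lines per year, 206 / 2 = 103 years.
A: 94.1 mm over 103 years gives 94.1 / 103 ≈ 0.914 mm per year.
For B, 77.9 / 0.914 = 85.23 years; at 2 growth lines per year that is 85.23 × 2 ≈ 170 growth lines.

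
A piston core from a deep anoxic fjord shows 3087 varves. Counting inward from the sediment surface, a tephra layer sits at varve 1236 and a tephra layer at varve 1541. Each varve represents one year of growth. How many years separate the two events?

305 years

Separation: 1541 − 1236 = 305 varves.
One varve per year makes the interval 305 years.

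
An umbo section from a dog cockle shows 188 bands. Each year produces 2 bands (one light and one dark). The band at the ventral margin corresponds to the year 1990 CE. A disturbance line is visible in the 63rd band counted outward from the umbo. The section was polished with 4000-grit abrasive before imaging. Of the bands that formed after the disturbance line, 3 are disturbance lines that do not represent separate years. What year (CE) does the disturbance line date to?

188 − 63 = 125 bands lie beyond the disturbance line toward the ventral margin.
125 − 3 false = 122 true bands after the disturbance line.
Dividing by 2 bands per year: 122 / 2 = 61 years.
1990 − 61 = 1929 CE.

1929 CE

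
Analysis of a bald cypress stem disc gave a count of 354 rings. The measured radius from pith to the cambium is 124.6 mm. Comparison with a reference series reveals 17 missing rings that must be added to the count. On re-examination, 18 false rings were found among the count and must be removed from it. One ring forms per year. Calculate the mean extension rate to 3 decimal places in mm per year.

True ring count = 354 − 18 + 17 = 353.
Mean rate = 124.6 mm / 353 years ≈ 0.353 mm per year.

0.353 mm per year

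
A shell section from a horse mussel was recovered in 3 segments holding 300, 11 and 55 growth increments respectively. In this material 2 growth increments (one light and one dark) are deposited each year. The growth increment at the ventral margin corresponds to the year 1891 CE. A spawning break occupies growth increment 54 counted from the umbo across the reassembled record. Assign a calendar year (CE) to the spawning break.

1735 CE

Total growth increments = 300 + 11 + 55 = 366.
Between growth increment 54 and the ventral margin there are 366 − 54 = 312 growth increments.
Dividing by 2 growth increments per year: 312 / 2 = 156 years.
The growth increment at the ventral margin is 1891 CE, so the spawning break dates to 1891 − 156 = 1735 CE.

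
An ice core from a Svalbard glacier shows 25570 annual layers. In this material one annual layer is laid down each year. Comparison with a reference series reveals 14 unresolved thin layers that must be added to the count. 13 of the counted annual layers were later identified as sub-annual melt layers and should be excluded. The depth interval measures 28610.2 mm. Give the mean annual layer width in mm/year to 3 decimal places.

1.119 mm/year

Correcting the raw count gives 25570 − 13 + 14 = 25571 true annual layers.
Extension rate ≈ 28610.2 / 25571 = 1.119 mm/year.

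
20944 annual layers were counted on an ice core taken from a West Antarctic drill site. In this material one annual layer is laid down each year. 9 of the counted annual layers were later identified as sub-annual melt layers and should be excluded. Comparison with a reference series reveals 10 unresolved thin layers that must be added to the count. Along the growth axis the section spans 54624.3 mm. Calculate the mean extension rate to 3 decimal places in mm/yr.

True annual layer count = 20944 − 9 + 10 = 20945.
54624.3 mm over 20945 years gives 54624.3 / 20945 ≈ 2.608 mm/yr.

2.608 mm/yr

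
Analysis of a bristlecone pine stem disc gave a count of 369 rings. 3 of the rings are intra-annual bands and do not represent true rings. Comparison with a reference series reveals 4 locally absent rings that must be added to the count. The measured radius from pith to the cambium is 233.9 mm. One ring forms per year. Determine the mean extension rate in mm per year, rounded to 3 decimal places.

After corrections the count is 369 − 3 + 4 = 370 rings.
233.9 mm over 370 years gives 233.9 / 370 ≈ 0.632 mm per year.

0.632 mm per year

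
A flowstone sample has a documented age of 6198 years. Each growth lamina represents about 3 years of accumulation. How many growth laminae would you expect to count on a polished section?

2066 growth laminae

One growth lamina every 3 years means 6198 / 3 = 2066 growth laminae.
So 2066 growth laminae should be present.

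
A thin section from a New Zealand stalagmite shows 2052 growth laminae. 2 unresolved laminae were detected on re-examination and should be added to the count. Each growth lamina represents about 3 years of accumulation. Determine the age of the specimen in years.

6162 years

True growth lamina count = 2052 + 2 = 2054.
At 3 years per growth lamina, 2054 × 3 = 6162 years.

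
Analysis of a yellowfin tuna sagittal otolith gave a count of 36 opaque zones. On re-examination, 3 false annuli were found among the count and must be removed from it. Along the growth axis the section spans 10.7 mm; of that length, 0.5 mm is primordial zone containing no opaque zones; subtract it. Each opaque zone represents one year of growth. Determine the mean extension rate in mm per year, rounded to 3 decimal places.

After corrections the count is 36 − 3 = 33 opaque zones.
Removing the 0.5 mm offcut leaves 10.7 − 0.5 = 10.2 mm.
10.2 mm over 33 years gives 10.2 / 33 ≈ 0.309 mm per year.

0.309 mm per year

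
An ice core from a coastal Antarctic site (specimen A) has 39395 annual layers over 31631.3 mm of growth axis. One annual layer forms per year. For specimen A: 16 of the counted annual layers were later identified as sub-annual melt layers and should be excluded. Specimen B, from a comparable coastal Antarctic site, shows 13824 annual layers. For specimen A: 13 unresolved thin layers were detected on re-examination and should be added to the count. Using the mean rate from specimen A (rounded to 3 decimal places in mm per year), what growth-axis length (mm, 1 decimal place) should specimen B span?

11100.7 mm

Specimen A: true annual layer count = 39395 − 16 + 13 = 39392.
A: Extension rate ≈ 31631.3 / 39392 = 0.803 mm/yr.
B's length ≈ 0.803 × 13824 = 11100.7 mm.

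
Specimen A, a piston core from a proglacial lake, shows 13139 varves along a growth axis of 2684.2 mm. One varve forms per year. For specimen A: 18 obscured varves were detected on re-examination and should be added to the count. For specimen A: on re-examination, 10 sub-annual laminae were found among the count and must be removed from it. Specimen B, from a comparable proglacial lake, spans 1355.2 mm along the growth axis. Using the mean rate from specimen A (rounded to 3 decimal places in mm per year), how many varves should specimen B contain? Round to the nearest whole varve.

6643 varves

Specimen A: adjusted count: 13139 − 10 + 18 = 13147 varves.
A: Extension rate ≈ 2684.2 / 13147 = 0.204 mm per year.
Specimen B: 1355.2 mm / 0.204 mm per year = 6643.14 years ≈ 6643 varves.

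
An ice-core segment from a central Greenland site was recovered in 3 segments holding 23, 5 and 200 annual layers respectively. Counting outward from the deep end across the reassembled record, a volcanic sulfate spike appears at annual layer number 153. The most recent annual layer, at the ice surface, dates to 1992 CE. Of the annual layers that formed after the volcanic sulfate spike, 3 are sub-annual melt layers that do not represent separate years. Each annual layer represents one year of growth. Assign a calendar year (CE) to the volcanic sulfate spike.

Total annual layers = 23 + 5 + 200 = 228.
The volcanic sulfate spike sits at annual layer 153 from the deep end, so 228 − 153 = 75 annual layers formed after it.
Removing the 3 false annual layers leaves 75 − 3 = 72 true annual layers beyond the volcanic sulfate spike.
The annual layer at the ice surface is 1992 CE, so the volcanic sulfate spike dates to 1992 − 72 = 1920 CE.

1920 CE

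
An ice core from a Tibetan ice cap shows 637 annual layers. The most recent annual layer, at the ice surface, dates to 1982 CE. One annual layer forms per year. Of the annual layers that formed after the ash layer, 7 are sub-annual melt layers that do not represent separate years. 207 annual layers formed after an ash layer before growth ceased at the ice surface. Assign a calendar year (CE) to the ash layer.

There are 207 annual layers younger than the ash layer.
Excluding 7 false annual layers: 207 − 7 = 200.
The annual layer at the ice surface is 1982 CE, so the ash layer dates to 1982 − 200 = 1782 CE.

1782 CE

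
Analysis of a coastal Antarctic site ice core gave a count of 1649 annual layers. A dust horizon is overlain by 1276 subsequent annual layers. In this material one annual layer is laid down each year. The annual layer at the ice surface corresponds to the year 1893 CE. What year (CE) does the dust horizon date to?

There are 1276 annual layers younger than the dust horizon.
1893 − 1276 = 617 CE.

617 CE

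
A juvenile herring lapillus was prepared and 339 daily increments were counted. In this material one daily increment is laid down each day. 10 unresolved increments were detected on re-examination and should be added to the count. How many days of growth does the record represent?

Adjusted count: 339 + 10 = 349 daily increments.
With a one-to-one daily increment periodicity this is 349 days.

349 days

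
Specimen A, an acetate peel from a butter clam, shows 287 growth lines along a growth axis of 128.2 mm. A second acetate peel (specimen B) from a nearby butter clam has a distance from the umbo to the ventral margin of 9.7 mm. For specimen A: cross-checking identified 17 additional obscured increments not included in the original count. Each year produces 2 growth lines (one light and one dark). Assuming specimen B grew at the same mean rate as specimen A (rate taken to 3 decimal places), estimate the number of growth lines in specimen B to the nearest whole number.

Specimen A: correcting the raw count gives 287 + 17 = 304 true growth lines.
Specimen A: 304 growth lines at 2 per year is 304 / 2 = 152 years.
A: 128.2 mm over 152 years gives 128.2 / 152 ≈ 0.843 mm per year.
B spans 9.7 / 0.843 = 11.51 years; at 2 growth lines per year that is 11.51 × 2 ≈ 23 growth lines.

23 growth lines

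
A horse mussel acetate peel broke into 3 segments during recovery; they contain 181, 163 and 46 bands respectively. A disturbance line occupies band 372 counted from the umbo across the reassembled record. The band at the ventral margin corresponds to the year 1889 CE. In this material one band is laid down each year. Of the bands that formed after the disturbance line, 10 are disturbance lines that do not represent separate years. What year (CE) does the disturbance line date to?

1881 CE

Total bands = 181 + 163 + 46 = 390.
Between band 372 and the ventral margin there are 390 − 372 = 18 bands.
Excluding 10 false bands: 18 − 10 = 8.
Counting back 8 years from 1889 CE places the disturbance line in 1889 − 8 = 1881 CE.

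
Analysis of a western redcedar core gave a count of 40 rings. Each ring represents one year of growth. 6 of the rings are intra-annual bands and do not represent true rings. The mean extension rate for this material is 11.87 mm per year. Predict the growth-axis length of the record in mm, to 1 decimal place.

403.6 mm

After corrections the count is 40 − 6 = 34 rings.
34 years at 11.87 mm/year gives 11.87 × 34 = 403.6 mm.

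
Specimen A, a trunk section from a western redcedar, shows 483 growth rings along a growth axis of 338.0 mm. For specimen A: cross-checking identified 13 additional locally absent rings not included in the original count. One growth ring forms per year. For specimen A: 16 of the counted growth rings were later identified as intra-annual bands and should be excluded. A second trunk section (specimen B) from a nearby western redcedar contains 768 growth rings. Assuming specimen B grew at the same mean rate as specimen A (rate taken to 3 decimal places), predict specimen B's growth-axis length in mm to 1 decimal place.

Specimen A: correcting the raw count gives 483 − 16 + 13 = 480 true growth rings.
A: Mean rate = 338.0 mm / 480 years ≈ 0.704 mm/yr.
For B, 0.704 mm/year × 768 years = 540.7 mm.

540.7 mm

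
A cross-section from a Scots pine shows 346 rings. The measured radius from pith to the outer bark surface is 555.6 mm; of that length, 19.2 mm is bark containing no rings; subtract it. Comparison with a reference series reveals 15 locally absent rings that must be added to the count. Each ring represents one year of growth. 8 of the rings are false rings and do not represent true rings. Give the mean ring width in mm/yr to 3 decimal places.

True ring count = 346 − 8 + 15 = 353.
Removing the 19.2 mm offcut leaves 555.6 − 19.2 = 536.4 mm.
536.4 mm over 353 years gives 536.4 / 353 ≈ 1.520 mm/yr.

1.520 mm/yr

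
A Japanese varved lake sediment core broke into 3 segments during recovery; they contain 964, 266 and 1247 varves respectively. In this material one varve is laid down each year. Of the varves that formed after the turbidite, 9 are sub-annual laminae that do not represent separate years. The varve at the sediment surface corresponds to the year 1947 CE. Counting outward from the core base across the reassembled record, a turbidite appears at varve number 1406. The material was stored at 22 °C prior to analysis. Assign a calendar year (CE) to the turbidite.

885 CE

Total varves = 964 + 266 + 1247 = 2477.
The turbidite sits at varve 1406 from the core base, so 2477 − 1406 = 1071 varves formed after it.
Excluding 9 false varves: 1071 − 9 = 1062.
1947 − 1062 = 885 CE.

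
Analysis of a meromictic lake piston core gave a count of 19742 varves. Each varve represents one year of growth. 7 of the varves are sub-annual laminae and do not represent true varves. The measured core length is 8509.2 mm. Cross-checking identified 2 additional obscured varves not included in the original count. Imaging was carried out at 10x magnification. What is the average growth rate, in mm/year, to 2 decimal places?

0.43 mm/year

After corrections the count is 19742 − 7 + 2 = 19737 varves.
8509.2 mm over 19737 years gives 8509.2 / 19737 ≈ 0.43 mm/year.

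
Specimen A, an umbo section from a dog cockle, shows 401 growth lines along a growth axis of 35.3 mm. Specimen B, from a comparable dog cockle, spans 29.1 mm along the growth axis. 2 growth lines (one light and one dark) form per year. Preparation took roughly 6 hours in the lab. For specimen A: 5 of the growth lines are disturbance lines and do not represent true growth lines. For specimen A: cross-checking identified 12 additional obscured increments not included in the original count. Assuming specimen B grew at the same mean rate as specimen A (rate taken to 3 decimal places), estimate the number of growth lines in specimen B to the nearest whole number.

Specimen A: correcting the raw count gives 401 − 5 + 12 = 408 true growth lines.
Specimen A: with 2 growth lines per year, 408 / 2 = 204 years.
A: Extension rate ≈ 35.3 / 204 = 0.173 mm/yr.
For B, 29.1 / 0.173 = 168.21 years; at 2 growth lines per year that is 168.21 × 2 ≈ 336 growth lines.

336 growth lines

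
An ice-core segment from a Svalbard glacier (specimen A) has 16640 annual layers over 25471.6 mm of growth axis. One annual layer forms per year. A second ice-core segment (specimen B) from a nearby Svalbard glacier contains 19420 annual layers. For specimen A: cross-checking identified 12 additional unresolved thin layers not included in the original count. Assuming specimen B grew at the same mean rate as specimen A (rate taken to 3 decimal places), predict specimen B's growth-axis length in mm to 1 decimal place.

29712.6 mm

Specimen A: after corrections the count is 16640 + 12 = 16652 annual layers.
A: Mean rate = 25471.6 mm / 16652 years ≈ 1.530 mm/yr.
B's length ≈ 1.530 × 19420 = 29712.6 mm.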